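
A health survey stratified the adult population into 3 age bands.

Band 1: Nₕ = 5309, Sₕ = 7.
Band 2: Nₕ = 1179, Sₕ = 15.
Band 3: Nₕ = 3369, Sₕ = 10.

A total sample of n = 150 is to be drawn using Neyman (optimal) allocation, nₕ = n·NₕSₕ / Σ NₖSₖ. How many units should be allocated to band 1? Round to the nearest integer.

63

1: NₕSₕ = 5309·7 = 37163
2: NₕSₕ = 1179·15 = 17685
3: NₕSₕ = 3369·10 = 33690
Σ NₕSₕ = 88538.
n_1 = 150·37163/88538 = 62.961... → 63.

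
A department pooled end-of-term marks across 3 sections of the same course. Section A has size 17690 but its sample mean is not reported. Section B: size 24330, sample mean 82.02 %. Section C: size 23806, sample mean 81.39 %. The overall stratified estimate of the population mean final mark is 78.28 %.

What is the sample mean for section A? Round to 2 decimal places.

68.95

Σ Nₕx̄ₕ = N·μ, so 17690·x̄_A = 65826·78.28 − (24330·82.02 + 23806·81.39).
= 5152859.28 − 3933116.94 = 1219742.34.
x̄_A = 1219742.34 / 17690 = 68.9510... → 68.95.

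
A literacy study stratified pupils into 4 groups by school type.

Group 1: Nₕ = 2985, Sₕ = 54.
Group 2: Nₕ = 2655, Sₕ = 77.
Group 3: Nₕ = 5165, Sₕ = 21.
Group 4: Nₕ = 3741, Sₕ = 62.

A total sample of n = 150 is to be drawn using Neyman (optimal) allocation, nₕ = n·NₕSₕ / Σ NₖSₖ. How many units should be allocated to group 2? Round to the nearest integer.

43

Σ NₕSₕ = 2985·54 + 2655·77 + 5165·21 + 3741·62 = 706032.
Share for 2: 204435/706032 = 0.28955.
n_2 = 150 × 0.28955 = 43.433... → 43.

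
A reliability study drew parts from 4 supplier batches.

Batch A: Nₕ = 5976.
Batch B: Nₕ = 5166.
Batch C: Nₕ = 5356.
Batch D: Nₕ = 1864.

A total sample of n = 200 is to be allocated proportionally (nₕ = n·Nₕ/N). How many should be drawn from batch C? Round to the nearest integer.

58

N = 5976 + 5166 + 5356 + 1864 = 18362.
n_C = 200·5356/18362 = 58.338... → 58.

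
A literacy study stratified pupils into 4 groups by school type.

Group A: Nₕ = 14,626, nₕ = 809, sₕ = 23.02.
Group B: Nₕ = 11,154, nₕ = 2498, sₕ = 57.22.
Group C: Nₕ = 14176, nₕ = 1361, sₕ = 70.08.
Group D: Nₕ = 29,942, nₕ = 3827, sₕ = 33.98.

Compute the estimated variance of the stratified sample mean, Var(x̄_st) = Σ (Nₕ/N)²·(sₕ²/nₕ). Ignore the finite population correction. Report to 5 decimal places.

0.26584

N = 69898. Term for each stratum: Wₕ²sₕ²/nₕ.
Var(x̄_st) = 0.02868030 + 0.03337606 + 0.14842531 + 0.05536310 = 0.26584478 → 0.26584.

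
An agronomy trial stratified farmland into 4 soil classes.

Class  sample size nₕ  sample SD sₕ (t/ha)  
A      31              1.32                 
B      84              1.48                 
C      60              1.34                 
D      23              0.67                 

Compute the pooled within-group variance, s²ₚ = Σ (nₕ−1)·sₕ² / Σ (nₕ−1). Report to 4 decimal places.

A: (31−1)·1.32² = 30·1.7424 = 52.272
B: (84−1)·1.48² = 83·2.1904 = 181.8032
C: (60−1)·1.34² = 59·1.7956 = 105.9404
D: (23−1)·0.67² = 22·0.4489 = 9.8758
Numerator = 349.8914; denominator = Σ(nₕ−1) = 194.
s²ₚ = 349.8914/194 = 1.803564... → 1.8036.

1.8036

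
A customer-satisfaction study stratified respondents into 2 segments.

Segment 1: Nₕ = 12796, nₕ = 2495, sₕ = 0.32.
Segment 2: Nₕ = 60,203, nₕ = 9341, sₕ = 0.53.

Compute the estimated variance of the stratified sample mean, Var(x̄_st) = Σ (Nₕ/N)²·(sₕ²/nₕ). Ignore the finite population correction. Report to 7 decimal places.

0.0000217

N = 72999; Wₕ = Nₕ/N.
segment 1: (12796/72999)²·0.32²/2495 = 0.0000012611
segment 2: (60203/72999)²·0.53²/9341 = 0.0000204532
Sum = 0.0000217143 → 0.0000217.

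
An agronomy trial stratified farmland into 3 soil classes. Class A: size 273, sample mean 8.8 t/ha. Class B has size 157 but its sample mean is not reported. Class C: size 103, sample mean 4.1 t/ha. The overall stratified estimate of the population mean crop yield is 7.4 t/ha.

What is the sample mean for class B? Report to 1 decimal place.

Σ Nₕx̄ₕ = N·μ, so 157·x̄_B = 533·7.4 − (273·8.8 + 103·4.1).
= 3944.2 − 2824.7 = 1119.5.
x̄_B = 1119.5 / 157 = 7.131... → 7.1.

7.1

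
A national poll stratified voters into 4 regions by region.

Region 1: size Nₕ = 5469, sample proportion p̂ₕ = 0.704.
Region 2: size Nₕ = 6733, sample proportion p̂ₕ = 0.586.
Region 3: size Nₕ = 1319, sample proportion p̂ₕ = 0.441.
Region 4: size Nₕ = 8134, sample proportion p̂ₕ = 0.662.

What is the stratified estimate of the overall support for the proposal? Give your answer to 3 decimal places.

0.636

Wₕ = Nₕ/N with N = 21655: 0.2526, 0.3109, 0.0609, 0.3756.
p̂_st = 0.2526·0.704 + 0.3109·0.586 + 0.0609·0.441 + 0.3756·0.662 ≈ 0.63552... → 0.636.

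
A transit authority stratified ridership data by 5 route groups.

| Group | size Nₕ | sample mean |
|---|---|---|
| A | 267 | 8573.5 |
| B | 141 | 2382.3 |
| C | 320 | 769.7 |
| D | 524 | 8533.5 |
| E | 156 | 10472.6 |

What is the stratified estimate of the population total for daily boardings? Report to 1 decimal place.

A: 267·8573.5 = 2289124.5
B: 141·2382.3 = 335904.3
C: 320·769.7 = 246304
D: 524·8533.5 = 4471554
E: 156·10472.6 = 1633725.6
τ̂ = Σ Nₕx̄ₕ = 8976612.4.

8976612.4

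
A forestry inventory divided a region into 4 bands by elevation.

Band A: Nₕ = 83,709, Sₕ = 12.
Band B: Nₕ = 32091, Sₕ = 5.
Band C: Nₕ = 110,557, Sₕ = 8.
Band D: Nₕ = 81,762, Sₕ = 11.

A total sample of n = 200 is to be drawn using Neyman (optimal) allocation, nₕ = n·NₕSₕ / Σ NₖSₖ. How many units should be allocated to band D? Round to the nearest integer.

A: NₕSₕ = 83709·12 = 1004508
B: NₕSₕ = 32091·5 = 160455
C: NₕSₕ = 110557·8 = 884456
D: NₕSₕ = 81762·11 = 899382
Σ NₕSₕ = 2948801.
n_D = 200·899382/2948801 = 61.000... → 61.

61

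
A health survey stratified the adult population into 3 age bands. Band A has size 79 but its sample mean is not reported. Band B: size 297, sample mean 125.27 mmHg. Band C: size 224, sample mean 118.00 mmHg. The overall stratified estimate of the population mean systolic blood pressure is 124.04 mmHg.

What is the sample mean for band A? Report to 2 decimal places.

136.54

N = 79 + 297 + 224 = 600.
Overall total = μ·N = 124.04·600 = 74424.
Subtract the known strata: 297·125.27 + 224·118.00 = 63637.19.
Remaining total for band A: 74424 − 63637.19 = 10786.81.
Divide by its size: 10786.81 / 79 = 136.5419... → 136.54.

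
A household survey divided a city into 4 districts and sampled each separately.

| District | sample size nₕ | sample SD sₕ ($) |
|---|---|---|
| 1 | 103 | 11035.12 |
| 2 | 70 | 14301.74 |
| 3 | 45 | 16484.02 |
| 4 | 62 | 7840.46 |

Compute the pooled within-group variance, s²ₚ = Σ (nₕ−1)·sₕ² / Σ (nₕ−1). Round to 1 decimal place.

153042858.3

Degrees of freedom: 102 + 69 + 44 + 61 = 276.
Σ(nₕ−1)sₕ² = 102·121773873.4144 + 69·204539767.0276 + 44·271722915.3604 + 61·61472813.0116 = 42239828882.7384.
s²ₚ = 42239828882.7384 / 276 = 153042858.271... → 153042858.3.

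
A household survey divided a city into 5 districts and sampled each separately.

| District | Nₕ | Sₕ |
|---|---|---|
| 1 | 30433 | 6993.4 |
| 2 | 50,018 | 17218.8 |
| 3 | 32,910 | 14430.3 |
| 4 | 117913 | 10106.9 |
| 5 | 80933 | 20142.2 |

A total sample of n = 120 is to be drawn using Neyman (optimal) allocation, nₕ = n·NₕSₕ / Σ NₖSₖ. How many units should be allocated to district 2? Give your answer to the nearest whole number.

24

Σ NₕSₕ = 30433·6993.4 + 50018·17218.8 + 32910·14430.3 + 117913·10106.9 + 80933·20142.2 = 4370884825.9.
Share for 2: 861249938.4/4370884825.9 = 0.19704.
n_2 = 120 × 0.19704 = 23.645... → 24.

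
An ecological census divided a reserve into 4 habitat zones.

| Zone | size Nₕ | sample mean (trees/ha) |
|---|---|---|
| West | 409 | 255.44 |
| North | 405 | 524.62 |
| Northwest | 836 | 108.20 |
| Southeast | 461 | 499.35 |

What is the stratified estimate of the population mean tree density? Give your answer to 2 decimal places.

N = 2111; weights Wₕ = Nₕ/N = (0.1937, 0.1919, 0.3960, 0.2184).
x̄_st = Σ Wₕ·x̄ₕ = 0.1937·255.44 + 0.1919·524.62 + 0.3960·108.20 + 0.2184·499.35 ≈ 302.0377...
→ 302.04.

302.04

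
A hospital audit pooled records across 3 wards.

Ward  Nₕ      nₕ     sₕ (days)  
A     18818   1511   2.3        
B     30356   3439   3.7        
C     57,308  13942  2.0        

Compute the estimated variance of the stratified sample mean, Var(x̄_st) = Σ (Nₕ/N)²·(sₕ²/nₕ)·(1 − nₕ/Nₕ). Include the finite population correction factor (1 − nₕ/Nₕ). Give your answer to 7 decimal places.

0.0004503

N = 106482; Wₕ = Nₕ/N.
ward A: (18818/106482)²·2.3²/1511·(1 − 1511/18818) = 0.0001005620
ward B: (30356/106482)²·3.7²/3439·(1 − 3439/30356) = 0.0002868733
ward C: (57308/106482)²·2.0²/13942·(1 − 13942/57308) = 0.0000628850
Sum = 0.0004503203 → 0.0004503.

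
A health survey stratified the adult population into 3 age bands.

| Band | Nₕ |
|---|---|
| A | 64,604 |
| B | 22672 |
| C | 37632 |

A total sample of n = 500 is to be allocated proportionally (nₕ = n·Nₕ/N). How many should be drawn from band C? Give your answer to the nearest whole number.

N = 64604 + 22672 + 37632 = 124908.
n_C = 500·37632/124908 = 150.639... → 151.

151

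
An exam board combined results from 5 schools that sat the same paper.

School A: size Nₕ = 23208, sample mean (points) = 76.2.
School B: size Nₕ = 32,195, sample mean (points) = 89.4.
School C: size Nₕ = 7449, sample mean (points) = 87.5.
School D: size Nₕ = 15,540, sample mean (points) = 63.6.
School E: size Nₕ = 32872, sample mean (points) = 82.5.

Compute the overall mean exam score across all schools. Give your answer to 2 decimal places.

x̄_st = (Σ Nₕx̄ₕ) / (Σ Nₕ) = (23208·76.2 + 32195·89.4 + 7449·87.5 + 15540·63.6 + 32872·82.5) / 111264
= 8998754.1 / 111264 = 80.8775... → 80.88.

80.88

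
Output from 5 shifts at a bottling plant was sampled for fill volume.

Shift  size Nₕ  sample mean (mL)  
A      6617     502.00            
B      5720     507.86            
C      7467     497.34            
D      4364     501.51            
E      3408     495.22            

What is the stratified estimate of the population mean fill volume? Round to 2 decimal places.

501.04

N = 27576; weights Wₕ = Nₕ/N = (0.2400, 0.2074, 0.2708, 0.1583, 0.1236).
x̄_st = Σ Wₕ·x̄ₕ = 0.2400·502.00 + 0.2074·507.86 + 0.2708·497.34 + 0.1583·501.51 + 0.1236·495.22 ≈ 501.0382...
→ 501.04.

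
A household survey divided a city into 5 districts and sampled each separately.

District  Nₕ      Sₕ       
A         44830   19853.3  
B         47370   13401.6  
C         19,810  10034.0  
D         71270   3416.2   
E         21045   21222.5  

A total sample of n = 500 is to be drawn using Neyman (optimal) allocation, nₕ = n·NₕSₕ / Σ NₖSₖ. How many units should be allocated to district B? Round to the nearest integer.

A: NₕSₕ = 44830·19853.3 = 890023439
B: NₕSₕ = 47370·13401.6 = 634833792
C: NₕSₕ = 19810·10034.0 = 198773540
D: NₕSₕ = 71270·3416.2 = 243472574
E: NₕSₕ = 21045·21222.5 = 446627512.5
Σ NₕSₕ = 2413730857.5.
n_B = 500·634833792/2413730857.5 = 131.505... → 132.

132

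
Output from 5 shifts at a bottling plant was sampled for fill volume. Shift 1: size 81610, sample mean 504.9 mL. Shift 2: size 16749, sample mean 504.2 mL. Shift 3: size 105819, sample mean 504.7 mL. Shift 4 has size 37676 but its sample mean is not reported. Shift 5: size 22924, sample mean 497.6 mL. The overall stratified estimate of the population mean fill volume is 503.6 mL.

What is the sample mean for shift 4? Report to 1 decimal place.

501.1

N = 81610 + 16749 + 105819 + 37676 + 22924 = 264778.
Overall total = μ·N = 503.6·264778 = 133342200.8.
Subtract the known strata: 81610·504.9 + 16749·504.2 + 105819·504.7 + 22924·497.6 = 114463566.5.
Remaining total for shift 4: 133342200.8 − 114463566.5 = 18878634.3.
Divide by its size: 18878634.3 / 37676 = 501.079... → 501.1.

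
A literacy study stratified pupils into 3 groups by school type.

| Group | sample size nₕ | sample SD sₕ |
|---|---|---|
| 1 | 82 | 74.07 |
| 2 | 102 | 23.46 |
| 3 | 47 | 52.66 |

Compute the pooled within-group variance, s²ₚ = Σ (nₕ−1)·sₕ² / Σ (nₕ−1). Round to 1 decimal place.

Degrees of freedom: 81 + 101 + 46 = 228.
Σ(nₕ−1)sₕ² = 81·5486.3649 + 101·550.3716 + 46·2773.0756 = 627544.5661.
s²ₚ = 627544.5661 / 228 = 2752.388... → 2752.4.

2752.4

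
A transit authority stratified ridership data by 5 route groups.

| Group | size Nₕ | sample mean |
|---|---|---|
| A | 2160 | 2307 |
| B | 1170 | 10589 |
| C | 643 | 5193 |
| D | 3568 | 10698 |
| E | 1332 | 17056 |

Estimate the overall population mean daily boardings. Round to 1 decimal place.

x̄_st = (Σ Nₕx̄ₕ) / (Σ Nₕ) = (2160·2307 + 1170·10589 + 643·5193 + 3568·10698 + 1332·17056) / 8873
= 81600405 / 8873 = 9196.484... → 9196.5.

9196.5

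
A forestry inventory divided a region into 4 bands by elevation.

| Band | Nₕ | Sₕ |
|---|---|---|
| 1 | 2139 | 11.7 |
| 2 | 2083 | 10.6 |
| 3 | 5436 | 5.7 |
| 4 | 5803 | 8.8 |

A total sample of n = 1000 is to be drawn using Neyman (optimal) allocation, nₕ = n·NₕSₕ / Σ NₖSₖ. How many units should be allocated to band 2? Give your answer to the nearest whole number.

171

Σ NₕSₕ = 2139·11.7 + 2083·10.6 + 5436·5.7 + 5803·8.8 = 129157.7.
Share for 2: 22079.8/129157.7 = 0.17095.
n_2 = 1000 × 0.17095 = 170.952... → 171.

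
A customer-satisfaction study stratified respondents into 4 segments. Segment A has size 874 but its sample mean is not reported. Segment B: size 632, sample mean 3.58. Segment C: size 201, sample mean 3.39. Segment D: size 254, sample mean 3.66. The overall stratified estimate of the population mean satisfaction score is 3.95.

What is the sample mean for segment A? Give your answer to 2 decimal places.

4.43

Σ Nₕx̄ₕ = N·μ, so 874·x̄_A = 1961·3.95 − (632·3.58 + 201·3.39 + 254·3.66).
= 7745.95 − 3873.59 = 3872.36.
x̄_A = 3872.36 / 874 = 4.4306... → 4.43.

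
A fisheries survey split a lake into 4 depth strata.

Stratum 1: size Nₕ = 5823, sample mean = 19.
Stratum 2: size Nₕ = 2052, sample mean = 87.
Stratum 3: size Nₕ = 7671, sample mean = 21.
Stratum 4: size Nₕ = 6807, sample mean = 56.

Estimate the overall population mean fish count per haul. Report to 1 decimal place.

37.2

N = 22353; weights Wₕ = Nₕ/N = (0.2605, 0.0918, 0.3432, 0.3045).
x̄_st = Σ Wₕ·x̄ₕ = 0.2605·19 + 0.0918·87 + 0.3432·21 + 0.3045·56 ≈ 37.196...
→ 37.2.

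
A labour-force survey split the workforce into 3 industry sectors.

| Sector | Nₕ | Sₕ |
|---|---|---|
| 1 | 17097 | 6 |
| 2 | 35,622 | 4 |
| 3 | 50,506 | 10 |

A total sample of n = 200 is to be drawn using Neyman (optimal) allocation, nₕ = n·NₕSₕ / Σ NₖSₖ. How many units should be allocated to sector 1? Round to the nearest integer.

27

Σ NₕSₕ = 17097·6 + 35622·4 + 50506·10 = 750130.
Share for 1: 102582/750130 = 0.13675.
n_1 = 200 × 0.13675 = 27.350... → 27.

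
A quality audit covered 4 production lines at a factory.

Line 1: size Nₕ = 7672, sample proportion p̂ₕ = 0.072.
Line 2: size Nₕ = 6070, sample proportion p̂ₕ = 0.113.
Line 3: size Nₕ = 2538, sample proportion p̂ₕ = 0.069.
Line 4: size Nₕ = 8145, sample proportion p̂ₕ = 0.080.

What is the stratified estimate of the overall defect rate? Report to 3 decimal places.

0.085

N = 7672 + 6070 + 2538 + 8145 = 24425.
Overall proportion = Σ (Nₕ/N)·p̂ₕ.
Σ Nₕp̂ₕ = 552.384 + 685.91 + 175.122 + 651.6 = 2065.016.
2065.016 / 24425 = 0.08455... → 0.085.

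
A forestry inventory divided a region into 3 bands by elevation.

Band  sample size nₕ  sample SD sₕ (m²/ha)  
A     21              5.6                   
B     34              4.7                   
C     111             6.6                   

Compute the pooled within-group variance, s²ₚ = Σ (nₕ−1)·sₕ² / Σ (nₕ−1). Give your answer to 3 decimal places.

37.716

Degrees of freedom: 20 + 33 + 110 = 163.
Σ(nₕ−1)sₕ² = 20·31.36 + 33·22.09 + 110·43.56 = 6147.77.
s²ₚ = 6147.77 / 163 = 37.71638... → 37.716.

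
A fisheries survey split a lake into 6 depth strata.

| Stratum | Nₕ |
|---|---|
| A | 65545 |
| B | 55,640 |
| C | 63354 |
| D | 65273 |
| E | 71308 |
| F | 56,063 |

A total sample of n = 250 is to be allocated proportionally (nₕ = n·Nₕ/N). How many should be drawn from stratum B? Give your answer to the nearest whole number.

Share of stratum B = 55640/377183 = 0.14751.
Allocate 250 × 0.14751 = 36.879... → 37.

37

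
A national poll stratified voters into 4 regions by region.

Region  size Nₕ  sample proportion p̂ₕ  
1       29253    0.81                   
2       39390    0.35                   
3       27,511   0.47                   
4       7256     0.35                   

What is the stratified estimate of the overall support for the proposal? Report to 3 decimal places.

Wₕ = Nₕ/N with N = 103410: 0.2829, 0.3809, 0.2660, 0.0702.
p̂_st = 0.2829·0.81 + 0.3809·0.35 + 0.2660·0.47 + 0.0702·0.35 ≈ 0.51205... → 0.512.

0.512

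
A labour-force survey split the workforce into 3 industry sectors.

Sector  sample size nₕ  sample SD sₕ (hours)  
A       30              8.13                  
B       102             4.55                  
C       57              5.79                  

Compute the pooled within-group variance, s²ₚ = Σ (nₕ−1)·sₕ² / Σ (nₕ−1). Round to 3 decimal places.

31.640

Degrees of freedom: 29 + 101 + 56 = 186.
Σ(nₕ−1)sₕ² = 29·66.0969 + 101·20.7025 + 56·33.5241 = 5885.1122.
s²ₚ = 5885.1122 / 186 = 31.64039... → 31.640.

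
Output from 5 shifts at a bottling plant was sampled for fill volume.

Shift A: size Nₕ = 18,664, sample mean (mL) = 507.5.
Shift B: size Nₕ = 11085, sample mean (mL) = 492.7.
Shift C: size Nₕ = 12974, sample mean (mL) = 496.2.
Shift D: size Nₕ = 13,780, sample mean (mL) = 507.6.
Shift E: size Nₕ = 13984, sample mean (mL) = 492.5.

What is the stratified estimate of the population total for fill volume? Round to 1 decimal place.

35253106.3

Estimate total by summing Nₕ·x̄ₕ over strata.
18664·507.5 + 11085·492.7 + 12974·496.2 + 13780·507.6 + 13984·492.5 = 9471980 + 5461579.5 + 6437698.8 + 6994728 + 6887120 = 35253106.3.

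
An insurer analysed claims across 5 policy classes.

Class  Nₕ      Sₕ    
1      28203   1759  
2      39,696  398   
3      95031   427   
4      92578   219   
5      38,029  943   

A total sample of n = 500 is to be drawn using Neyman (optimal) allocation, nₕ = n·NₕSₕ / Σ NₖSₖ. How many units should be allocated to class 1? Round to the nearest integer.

Σ NₕSₕ = 28203·1759 + 39696·398 + 95031·427 + 92578·219 + 38029·943 = 162122251.
Share for 1: 49609077/162122251 = 0.30600.
n_1 = 500 × 0.30600 = 152.999... → 153.

153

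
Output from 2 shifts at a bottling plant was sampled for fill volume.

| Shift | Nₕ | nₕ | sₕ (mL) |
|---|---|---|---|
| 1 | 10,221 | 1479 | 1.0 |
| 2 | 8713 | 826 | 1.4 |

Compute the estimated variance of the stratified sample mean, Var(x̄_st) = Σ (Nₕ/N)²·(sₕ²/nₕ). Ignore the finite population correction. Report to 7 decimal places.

N = 18934; Wₕ = Nₕ/N.
shift 1: (10221/18934)²·1.0²/1479 = 0.0001970307
shift 2: (8713/18934)²·1.4²/826 = 0.0005024892
Sum = 0.0006995199 → 0.0006995.

0.0006995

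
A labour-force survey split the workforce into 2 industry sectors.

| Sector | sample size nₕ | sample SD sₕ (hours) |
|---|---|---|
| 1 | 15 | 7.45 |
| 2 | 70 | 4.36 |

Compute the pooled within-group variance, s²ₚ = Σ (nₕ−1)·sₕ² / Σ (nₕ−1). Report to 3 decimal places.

1: (15−1)·7.45² = 14·55.5025 = 777.035
2: (70−1)·4.36² = 69·19.0096 = 1311.6624
Numerator = 2088.6974; denominator = Σ(nₕ−1) = 83.
s²ₚ = 2088.6974/83 = 25.16503... → 25.165.

25.165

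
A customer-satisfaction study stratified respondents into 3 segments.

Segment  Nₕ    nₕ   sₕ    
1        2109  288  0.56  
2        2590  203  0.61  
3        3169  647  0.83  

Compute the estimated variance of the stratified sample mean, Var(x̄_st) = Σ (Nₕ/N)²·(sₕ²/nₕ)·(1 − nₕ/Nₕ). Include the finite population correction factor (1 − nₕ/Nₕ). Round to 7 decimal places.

0.0003881

N = 7868. Term for each stratum: Wₕ²sₕ²/nₕ·(1−nₕ/Nₕ).
Var(x̄_st) = 0.0000675525 + 0.0001830573 + 0.0001374645 = 0.0003880743 → 0.0003881.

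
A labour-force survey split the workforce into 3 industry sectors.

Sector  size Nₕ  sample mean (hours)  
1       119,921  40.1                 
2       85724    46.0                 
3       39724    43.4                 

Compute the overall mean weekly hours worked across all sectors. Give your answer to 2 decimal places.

N = 119921 + 85724 + 39724 = 245369.
The stratified mean weights each stratum mean by its population share Nₕ/N.
Σ Nₕx̄ₕ = 119921·40.1 + 85724·46.0 + 39724·43.4 = 4808832.1 + 3943304 + 1724021.6 = 10476157.7.
Divide by N: 10476157.7 / 245369 = 42.6955... → 42.70.

42.70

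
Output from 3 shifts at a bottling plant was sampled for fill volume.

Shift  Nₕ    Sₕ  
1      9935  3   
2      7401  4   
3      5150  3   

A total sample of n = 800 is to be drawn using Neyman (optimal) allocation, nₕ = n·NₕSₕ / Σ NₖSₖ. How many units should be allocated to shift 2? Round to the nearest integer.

1: NₕSₕ = 9935·3 = 29805
2: NₕSₕ = 7401·4 = 29604
3: NₕSₕ = 5150·3 = 15450
Σ NₕSₕ = 74859.
n_2 = 800·29604/74859 = 316.371... → 316.

316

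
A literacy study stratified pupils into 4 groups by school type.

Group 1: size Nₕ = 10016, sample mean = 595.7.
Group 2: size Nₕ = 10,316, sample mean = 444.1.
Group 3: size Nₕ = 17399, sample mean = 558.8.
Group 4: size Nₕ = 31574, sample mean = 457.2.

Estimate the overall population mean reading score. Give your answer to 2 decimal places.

x̄_st = (Σ Nₕx̄ₕ) / (Σ Nₕ) = (10016·595.7 + 10316·444.1 + 17399·558.8 + 31574·457.2) / 69305
= 34706060.8 / 69305 = 500.7728... → 500.77.

500.77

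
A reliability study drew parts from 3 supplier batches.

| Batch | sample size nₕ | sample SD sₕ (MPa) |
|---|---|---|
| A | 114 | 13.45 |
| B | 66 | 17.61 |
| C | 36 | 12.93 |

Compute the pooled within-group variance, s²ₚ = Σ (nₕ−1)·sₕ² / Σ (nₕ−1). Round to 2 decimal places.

218.08

Degrees of freedom: 113 + 65 + 35 = 213.
Σ(nₕ−1)sₕ² = 113·180.9025 + 65·310.1121 + 35·167.1849 = 46450.7405.
s²ₚ = 46450.7405 / 213 = 218.0786... → 218.08.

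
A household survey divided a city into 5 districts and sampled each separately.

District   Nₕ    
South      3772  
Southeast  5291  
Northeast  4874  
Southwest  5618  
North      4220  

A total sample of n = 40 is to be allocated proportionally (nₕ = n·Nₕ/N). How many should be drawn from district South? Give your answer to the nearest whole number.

Share of district South = 3772/23775 = 0.15865.
Allocate 40 × 0.15865 = 6.346... → 6.

6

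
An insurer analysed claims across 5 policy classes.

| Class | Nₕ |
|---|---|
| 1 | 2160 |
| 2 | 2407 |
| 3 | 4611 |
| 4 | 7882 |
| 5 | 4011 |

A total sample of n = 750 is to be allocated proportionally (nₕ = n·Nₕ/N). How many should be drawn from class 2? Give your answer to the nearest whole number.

Share of class 2 = 2407/21071 = 0.11423.
Allocate 750 × 0.11423 = 85.675... → 86.

86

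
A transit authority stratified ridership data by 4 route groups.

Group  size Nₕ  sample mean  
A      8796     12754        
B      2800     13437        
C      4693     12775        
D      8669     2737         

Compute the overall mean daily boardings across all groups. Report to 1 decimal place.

9355.2

N = 24958; weights Wₕ = Nₕ/N = (0.3524, 0.1122, 0.1880, 0.3473).
x̄_st = Σ Wₕ·x̄ₕ = 0.3524·12754 + 0.1122·13437 + 0.1880·12775 + 0.3473·2737 ≈ 9355.233...
→ 9355.2.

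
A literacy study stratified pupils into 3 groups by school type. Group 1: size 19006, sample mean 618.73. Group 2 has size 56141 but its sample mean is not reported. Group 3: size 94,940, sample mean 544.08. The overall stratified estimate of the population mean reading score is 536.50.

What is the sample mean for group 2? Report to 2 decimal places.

Σ Nₕx̄ₕ = N·μ, so 56141·x̄_2 = 170087·536.50 − (19006·618.73 + 94940·544.08).
= 91251675.5 − 63414537.58 = 27837137.92.
x̄_2 = 27837137.92 / 56141 = 495.8433... → 495.84.

495.84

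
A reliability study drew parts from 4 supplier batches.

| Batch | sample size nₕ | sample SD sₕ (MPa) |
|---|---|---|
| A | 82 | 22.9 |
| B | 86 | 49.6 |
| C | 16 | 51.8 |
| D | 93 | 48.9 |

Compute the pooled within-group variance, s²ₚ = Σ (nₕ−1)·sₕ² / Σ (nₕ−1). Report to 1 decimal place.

1874.8

A: (82−1)·22.9² = 81·524.41 = 42477.21
B: (86−1)·49.6² = 85·2460.16 = 209113.6
C: (16−1)·51.8² = 15·2683.24 = 40248.6
D: (93−1)·48.9² = 92·2391.21 = 219991.32
Numerator = 511830.73; denominator = Σ(nₕ−1) = 273.
s²ₚ = 511830.73/273 = 1874.838... → 1874.8.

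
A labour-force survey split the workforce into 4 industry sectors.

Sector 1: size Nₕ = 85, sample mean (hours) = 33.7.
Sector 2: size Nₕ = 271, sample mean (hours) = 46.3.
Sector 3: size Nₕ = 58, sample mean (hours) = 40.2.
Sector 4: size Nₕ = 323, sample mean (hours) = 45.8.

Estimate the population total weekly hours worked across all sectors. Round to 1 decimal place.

32536.8

Estimate total by summing Nₕ·x̄ₕ over strata.
85·33.7 + 271·46.3 + 58·40.2 + 323·45.8 = 2864.5 + 12547.3 + 2331.6 + 14793.4 = 32536.8.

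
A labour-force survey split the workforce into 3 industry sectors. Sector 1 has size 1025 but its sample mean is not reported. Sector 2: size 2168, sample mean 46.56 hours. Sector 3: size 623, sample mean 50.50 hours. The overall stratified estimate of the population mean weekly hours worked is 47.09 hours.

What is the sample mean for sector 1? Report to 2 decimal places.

N = 1025 + 2168 + 623 = 3816.
Overall total = μ·N = 47.09·3816 = 179695.44.
Subtract the known strata: 2168·46.56 + 623·50.50 = 132403.58.
Remaining total for sector 1: 179695.44 − 132403.58 = 47291.86.
Divide by its size: 47291.86 / 1025 = 46.1384 → 46.14.

46.14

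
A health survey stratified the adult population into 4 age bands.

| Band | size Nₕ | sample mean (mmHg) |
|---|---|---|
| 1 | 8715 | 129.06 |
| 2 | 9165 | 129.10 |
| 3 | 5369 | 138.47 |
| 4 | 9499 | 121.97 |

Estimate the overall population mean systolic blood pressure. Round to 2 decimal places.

128.56

x̄_st = (Σ Nₕx̄ₕ) / (Σ Nₕ) = (8715·129.06 + 9165·129.10 + 5369·138.47 + 9499·121.97) / 32748
= 4209997.86 / 32748 = 128.5574... → 128.56.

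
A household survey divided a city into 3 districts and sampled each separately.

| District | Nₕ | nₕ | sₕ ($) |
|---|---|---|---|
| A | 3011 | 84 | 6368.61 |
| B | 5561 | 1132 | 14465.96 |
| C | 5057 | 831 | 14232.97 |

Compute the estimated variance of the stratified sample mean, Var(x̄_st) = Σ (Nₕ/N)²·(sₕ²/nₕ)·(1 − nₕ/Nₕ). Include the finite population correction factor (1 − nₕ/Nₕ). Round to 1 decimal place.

N = 13629. Term for each stratum: Wₕ²sₕ²/nₕ·(1−nₕ/Nₕ).
Var(x̄_st) = 22909.4951 + 24511.9965 + 28046.8768 = 75468.3684 → 75468.4.

75468.4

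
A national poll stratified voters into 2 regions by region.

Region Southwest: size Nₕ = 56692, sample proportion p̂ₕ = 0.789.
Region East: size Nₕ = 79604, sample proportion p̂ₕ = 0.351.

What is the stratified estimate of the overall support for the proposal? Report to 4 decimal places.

N = 56692 + 79604 = 136296.
Overall proportion = Σ (Nₕ/N)·p̂ₕ.
Σ Nₕp̂ₕ = 44729.988 + 27941.004 = 72670.992.
72670.992 / 136296 = 0.533185... → 0.5332.

0.5332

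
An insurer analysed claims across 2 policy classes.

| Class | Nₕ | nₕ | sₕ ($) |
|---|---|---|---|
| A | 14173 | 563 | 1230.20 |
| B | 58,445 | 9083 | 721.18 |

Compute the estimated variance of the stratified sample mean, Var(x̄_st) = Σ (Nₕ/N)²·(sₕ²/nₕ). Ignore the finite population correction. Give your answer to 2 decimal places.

N = 72618; Wₕ = Nₕ/N.
class A: (14173/72618)²·1230.20²/563 = 102.39484
class B: (58445/72618)²·721.18²/9083 = 37.09063
Sum = 139.48547 → 139.49.

139.49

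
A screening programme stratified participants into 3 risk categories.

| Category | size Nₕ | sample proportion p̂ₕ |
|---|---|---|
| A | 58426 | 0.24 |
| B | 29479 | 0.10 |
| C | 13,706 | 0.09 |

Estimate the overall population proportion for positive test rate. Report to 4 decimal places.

N = 58426 + 29479 + 13706 = 101611.
Overall proportion = Σ (Nₕ/N)·p̂ₕ.
Σ Nₕp̂ₕ = 14022.24 + 2947.9 + 1233.54 = 18203.68.
18203.68 / 101611 = 0.179151... → 0.1792.

0.1792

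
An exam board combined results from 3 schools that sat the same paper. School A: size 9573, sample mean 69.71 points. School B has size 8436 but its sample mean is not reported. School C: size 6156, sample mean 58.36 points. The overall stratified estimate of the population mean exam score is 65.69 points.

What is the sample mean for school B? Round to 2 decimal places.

Σ Nₕx̄ₕ = N·μ, so 8436·x̄_B = 24165·65.69 − (9573·69.71 + 6156·58.36).
= 1587398.85 − 1026597.99 = 560800.86.
x̄_B = 560800.86 / 8436 = 66.4771... → 66.48.

66.48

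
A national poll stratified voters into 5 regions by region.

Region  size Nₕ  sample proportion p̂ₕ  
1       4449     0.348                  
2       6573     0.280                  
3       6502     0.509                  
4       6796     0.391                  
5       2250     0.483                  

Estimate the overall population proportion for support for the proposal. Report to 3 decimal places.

N = 4449 + 6573 + 6502 + 6796 + 2250 = 26570.
Overall proportion = Σ (Nₕ/N)·p̂ₕ.
Σ Nₕp̂ₕ = 1548.252 + 1840.44 + 3309.518 + 2657.236 + 1086.75 = 10442.196.
10442.196 / 26570 = 0.39301... → 0.393.

0.393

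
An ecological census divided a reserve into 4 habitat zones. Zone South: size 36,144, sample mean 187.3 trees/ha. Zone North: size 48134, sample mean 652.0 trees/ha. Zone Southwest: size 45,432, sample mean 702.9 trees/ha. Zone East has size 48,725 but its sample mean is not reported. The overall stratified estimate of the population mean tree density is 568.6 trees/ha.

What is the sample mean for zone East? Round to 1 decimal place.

N = 36144 + 48134 + 45432 + 48725 = 178435.
Overall total = μ·N = 568.6·178435 = 101458141.
Subtract the known strata: 36144·187.3 + 48134·652.0 + 45432·702.9 = 70087292.
Remaining total for zone East: 101458141 − 70087292 = 31370849.
Divide by its size: 31370849 / 48725 = 643.835... → 643.8.

643.8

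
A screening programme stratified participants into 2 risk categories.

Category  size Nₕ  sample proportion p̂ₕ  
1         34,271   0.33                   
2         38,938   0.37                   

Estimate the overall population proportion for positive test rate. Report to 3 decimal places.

0.351

Wₕ = Nₕ/N with N = 73209: 0.4681, 0.5319.
p̂_st = 0.4681·0.33 + 0.5319·0.37 ≈ 0.35127... → 0.351.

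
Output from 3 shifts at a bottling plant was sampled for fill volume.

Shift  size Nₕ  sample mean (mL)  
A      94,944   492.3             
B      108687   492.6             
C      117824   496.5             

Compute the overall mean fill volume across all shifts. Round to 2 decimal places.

N = 321455; weights Wₕ = Nₕ/N = (0.2954, 0.3381, 0.3665).
x̄_st = Σ Wₕ·x̄ₕ = 0.2954·492.3 + 0.3381·492.6 + 0.3665·496.5 ≈ 493.9409...
→ 493.94.

493.94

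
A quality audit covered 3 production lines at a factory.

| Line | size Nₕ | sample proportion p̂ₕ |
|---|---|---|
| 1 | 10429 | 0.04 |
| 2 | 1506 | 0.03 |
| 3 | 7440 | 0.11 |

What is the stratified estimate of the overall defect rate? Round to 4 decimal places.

N = 10429 + 1506 + 7440 = 19375.
Overall proportion = Σ (Nₕ/N)·p̂ₕ.
Σ Nₕp̂ₕ = 417.16 + 45.18 + 818.4 = 1280.74.
1280.74 / 19375 = 0.066103... → 0.0661.

0.0661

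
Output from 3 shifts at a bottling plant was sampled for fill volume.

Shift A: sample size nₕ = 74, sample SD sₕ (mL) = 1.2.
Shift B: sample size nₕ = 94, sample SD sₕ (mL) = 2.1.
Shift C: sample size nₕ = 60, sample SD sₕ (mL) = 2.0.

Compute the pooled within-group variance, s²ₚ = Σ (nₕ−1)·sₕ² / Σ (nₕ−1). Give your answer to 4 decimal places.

Degrees of freedom: 73 + 93 + 59 = 225.
Σ(nₕ−1)sₕ² = 73·1.44 + 93·4.41 + 59·4 = 751.25.
s²ₚ = 751.25 / 225 = 3.338889... → 3.3389.

3.3389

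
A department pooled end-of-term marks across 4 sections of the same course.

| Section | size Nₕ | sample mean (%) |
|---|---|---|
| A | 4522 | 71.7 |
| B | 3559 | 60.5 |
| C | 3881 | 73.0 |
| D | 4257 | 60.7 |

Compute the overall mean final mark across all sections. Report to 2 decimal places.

N = 4522 + 3559 + 3881 + 4257 = 16219.
The stratified mean weights each stratum mean by its population share Nₕ/N.
Σ Nₕx̄ₕ = 4522·71.7 + 3559·60.5 + 3881·73.0 + 4257·60.7 = 324227.4 + 215319.5 + 283313 + 258399.9 = 1081259.8.
Divide by N: 1081259.8 / 16219 = 66.6662... → 66.67.

66.67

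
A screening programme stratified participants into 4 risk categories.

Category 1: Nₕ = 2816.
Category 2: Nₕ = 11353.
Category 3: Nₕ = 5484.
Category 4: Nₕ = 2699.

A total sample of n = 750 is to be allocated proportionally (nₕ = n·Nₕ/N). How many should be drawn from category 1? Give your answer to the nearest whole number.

N = 2816 + 11353 + 5484 + 2699 = 22352.
n_1 = 750·2816/22352 = 94.488... → 94.

94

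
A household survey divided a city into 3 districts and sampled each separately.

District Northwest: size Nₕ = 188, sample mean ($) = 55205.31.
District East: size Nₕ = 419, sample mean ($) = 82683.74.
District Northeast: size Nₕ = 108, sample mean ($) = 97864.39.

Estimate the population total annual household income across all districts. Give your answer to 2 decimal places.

55592439.46

Northwest: 188·55205.31 = 10378598.28
East: 419·82683.74 = 34644487.06
Northeast: 108·97864.39 = 10569354.12
τ̂ = Σ Nₕx̄ₕ = 55592439.46.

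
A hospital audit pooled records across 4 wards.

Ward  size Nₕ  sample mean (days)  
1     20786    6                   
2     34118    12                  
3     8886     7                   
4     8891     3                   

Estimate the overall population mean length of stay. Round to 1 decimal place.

8.6

N = 72681; weights Wₕ = Nₕ/N = (0.2860, 0.4694, 0.1223, 0.1223).
x̄_st = Σ Wₕ·x̄ₕ = 0.2860·6 + 0.4694·12 + 0.1223·7 + 0.1223·3 ≈ 8.572...
→ 8.6.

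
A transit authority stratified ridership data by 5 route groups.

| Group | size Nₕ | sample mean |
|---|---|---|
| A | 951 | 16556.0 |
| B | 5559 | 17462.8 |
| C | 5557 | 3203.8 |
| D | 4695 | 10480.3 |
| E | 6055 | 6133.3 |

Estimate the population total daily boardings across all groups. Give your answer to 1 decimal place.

Population total = Σ Nₕ·x̄ₕ (each stratum's size times its mean).
951·16556.0 + 5559·17462.8 + 5557·3203.8 + 4695·10480.3 + 6055·6133.3 = 15744756 + 97075705.2 + 17803516.6 + 49205008.5 + 37137131.5 = 216966117.8.

216966117.8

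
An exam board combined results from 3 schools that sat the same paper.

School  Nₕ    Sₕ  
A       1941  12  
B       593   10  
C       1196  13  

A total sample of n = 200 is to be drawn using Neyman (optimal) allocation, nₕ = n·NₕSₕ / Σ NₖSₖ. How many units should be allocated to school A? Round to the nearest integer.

104

Σ NₕSₕ = 1941·12 + 593·10 + 1196·13 = 44770.
Share for A: 23292/44770 = 0.52026.
n_A = 200 × 0.52026 = 104.052... → 104.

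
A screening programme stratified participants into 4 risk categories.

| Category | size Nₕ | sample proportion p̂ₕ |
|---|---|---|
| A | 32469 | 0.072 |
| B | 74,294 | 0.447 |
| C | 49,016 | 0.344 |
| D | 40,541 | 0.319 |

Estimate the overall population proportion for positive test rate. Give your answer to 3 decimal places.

0.333

N = 32469 + 74294 + 49016 + 40541 = 196320.
Overall proportion = Σ (Nₕ/N)·p̂ₕ.
Σ Nₕp̂ₕ = 2337.768 + 33209.418 + 16861.504 + 12932.579 = 65341.269.
65341.269 / 196320 = 0.33283... → 0.333.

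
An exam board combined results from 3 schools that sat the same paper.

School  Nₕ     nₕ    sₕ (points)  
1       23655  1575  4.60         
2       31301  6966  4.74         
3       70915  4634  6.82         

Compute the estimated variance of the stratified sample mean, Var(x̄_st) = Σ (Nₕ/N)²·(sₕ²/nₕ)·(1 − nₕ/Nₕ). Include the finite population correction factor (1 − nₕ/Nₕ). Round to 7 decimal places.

0.0035757

N = 125871; Wₕ = Nₕ/N.
school 1: (23655/125871)²·4.60²/1575·(1 − 1575/23655) = 0.0004429001
school 2: (31301/125871)²·4.74²/6966·(1 − 6966/31301) = 0.0001550642
school 3: (70915/125871)²·6.82²/4634·(1 − 4634/70915) = 0.0029777519
Sum = 0.0035757162 → 0.0035757.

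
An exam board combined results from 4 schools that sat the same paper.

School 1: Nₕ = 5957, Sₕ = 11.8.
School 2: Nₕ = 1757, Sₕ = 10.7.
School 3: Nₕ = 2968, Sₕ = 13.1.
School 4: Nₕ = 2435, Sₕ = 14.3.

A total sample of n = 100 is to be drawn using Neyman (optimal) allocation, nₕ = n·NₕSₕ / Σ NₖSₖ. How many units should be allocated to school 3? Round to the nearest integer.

1: NₕSₕ = 5957·11.8 = 70292.6
2: NₕSₕ = 1757·10.7 = 18799.9
3: NₕSₕ = 2968·13.1 = 38880.8
4: NₕSₕ = 2435·14.3 = 34820.5
Σ NₕSₕ = 162793.8.
n_3 = 100·38880.8/162793.8 = 23.883... → 24.

24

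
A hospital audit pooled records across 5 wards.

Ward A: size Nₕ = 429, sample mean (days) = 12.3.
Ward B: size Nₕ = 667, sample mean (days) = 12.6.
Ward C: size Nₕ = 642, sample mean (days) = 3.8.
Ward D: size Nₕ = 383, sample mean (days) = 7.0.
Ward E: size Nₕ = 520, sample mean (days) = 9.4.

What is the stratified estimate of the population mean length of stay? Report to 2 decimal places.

N = 2641; weights Wₕ = Nₕ/N = (0.1624, 0.2526, 0.2431, 0.1450, 0.1969).
x̄_st = Σ Wₕ·x̄ₕ = 0.1624·12.3 + 0.2526·12.6 + 0.2431·3.8 + 0.1450·7.0 + 0.1969·9.4 ≈ 8.9699...
→ 8.97.

8.97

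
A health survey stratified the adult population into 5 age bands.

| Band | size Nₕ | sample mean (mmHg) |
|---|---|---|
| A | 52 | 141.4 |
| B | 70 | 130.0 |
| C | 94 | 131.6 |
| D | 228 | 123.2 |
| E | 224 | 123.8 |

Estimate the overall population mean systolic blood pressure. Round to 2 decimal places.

126.71

x̄_st = (Σ Nₕx̄ₕ) / (Σ Nₕ) = (52·141.4 + 70·130.0 + 94·131.6 + 228·123.2 + 224·123.8) / 668
= 84644 / 668 = 126.7126... → 126.71.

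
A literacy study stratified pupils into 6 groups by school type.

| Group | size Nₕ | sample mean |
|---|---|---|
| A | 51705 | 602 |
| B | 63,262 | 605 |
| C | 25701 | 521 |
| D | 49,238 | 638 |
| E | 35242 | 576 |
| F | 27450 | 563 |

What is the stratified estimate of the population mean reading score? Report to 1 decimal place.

593.7

x̄_st = (Σ Nₕx̄ₕ) / (Σ Nₕ) = (51705·602 + 63262·605 + 25701·521 + 49238·638 + 35242·576 + 27450·563) / 252598
= 149957727 / 252598 = 593.662... → 593.7.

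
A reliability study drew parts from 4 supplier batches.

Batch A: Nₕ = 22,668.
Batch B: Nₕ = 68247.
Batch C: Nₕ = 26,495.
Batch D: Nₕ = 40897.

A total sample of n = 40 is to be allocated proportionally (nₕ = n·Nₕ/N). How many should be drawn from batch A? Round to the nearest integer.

N = 22668 + 68247 + 26495 + 40897 = 158307.
n_A = 40·22668/158307 = 5.728... → 6.

6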